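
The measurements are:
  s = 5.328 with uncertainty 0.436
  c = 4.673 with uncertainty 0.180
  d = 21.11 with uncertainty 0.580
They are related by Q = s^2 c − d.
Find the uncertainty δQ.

Let p = s^2·c = 132.7. δp/p = √((2·δs/s)² + (1·δc/c)²) = √(0.0268 + 0.00148) = 0.168, so δp = 22.3.
Q = p − d: δQ = √(δp² + δd²) = √(497 + 0.336) = 22.3

22.3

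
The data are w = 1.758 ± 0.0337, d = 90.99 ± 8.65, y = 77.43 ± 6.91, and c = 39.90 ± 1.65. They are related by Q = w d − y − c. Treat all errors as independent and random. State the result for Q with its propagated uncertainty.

Let p = w·d = 160.0. δp/p = √((1·δw/w)² + (1·δd/d)²) = √(0.000367 + 0.00904) = 0.0970, so δp = 15.5.
Q = p − y − c: δQ = √(δp² + δy² + δc²) = √(241 + 47.7 + 2.72) = 17.1
Q = 42.63.

42.63 ± 17.1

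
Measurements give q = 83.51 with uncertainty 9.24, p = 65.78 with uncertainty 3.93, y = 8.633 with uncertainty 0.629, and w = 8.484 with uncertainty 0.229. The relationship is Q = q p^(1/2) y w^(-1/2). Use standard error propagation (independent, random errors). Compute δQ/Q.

0.136

Q is a product of powers, so relative uncertainties combine in quadrature:
  (1·δq/q)² = (1×0.111)² = 0.0122;  (½·δp/p)² = (0.5×0.0597)² = 0.000892;  (1·δy/y)² = (1×0.0729)² = 0.00531;  (−½·δw/w)² = (-0.5×0.0270)² = 0.000182
δQ/Q = √(0.0186) = 0.136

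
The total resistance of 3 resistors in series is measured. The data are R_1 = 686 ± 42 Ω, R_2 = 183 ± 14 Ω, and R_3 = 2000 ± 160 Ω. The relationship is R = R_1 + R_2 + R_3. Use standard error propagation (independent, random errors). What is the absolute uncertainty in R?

166 Ω

Each term contributes (cᵢ δxᵢ)² to (δR)²:
  (δR_1)² = 1760;  (δR_2)² = 196;  (δR_3)² = 25600
δR = √(27600) = 166 Ω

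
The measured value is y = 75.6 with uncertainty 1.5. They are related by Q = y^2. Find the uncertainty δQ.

227

Products/powers → add relative errors in quadrature, weighted by exponent:
  (2·δy/y)² = (2×0.0198)² = 0.00157
δQ/Q = √(0.00157) = 0.0397
Q = 5720, so δQ = 0.0397 × 5720 = 227.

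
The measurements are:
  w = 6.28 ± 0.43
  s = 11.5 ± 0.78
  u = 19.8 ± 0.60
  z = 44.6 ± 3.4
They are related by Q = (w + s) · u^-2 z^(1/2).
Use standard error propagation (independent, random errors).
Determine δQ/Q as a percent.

8.74%

Let h = w + s = 17.8. δh = √(δw² + δs²) = √(0.185 + 0.608) = 0.891, so δh/h = 0.0501.
Q is then a monomial in h, u, z:
δQ/Q = √((δh/h)² + (-2·δu/u)² + (½·δz/z)²) = √(0.00251 + 0.00367 + 0.00145) = 0.0874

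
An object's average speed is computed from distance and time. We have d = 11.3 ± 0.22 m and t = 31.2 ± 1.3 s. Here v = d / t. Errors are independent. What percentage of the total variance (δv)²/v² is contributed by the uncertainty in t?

(δv/v)² = (1·δd/d)² + (-1·δt/t)²
  d term: (1×0.0195)² = 0.000379
  t term: (-1×0.0417)² = 0.00174
Total = 0.00212. Share from t = 0.00174/0.00212 = 0.821.

82.1%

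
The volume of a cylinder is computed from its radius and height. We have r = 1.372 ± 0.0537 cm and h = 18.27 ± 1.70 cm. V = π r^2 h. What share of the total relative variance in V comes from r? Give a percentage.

(δV/V)² = (2·δr/r)² + (1·δh/h)²
  r term: (2×0.0391)² = 0.00613
  h term: (1×0.0930)² = 0.00866
Total = 0.0148. Share from r = 0.00613/0.0148 = 0.414.

41.4%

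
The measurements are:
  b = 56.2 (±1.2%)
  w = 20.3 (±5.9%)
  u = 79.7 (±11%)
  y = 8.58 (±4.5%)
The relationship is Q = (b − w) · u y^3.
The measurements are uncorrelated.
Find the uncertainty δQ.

Let h = b − w = 35.9. δh = √(δb² + δw²) = √(0.455 + 1.43) = 1.37, so δh/h = 0.0383.
Q is then a monomial in h, u, y:
δQ/Q = √((δh/h)² + (1·δu/u)² + (3·δy/y)²) = √(0.00147 + 0.0121 + 0.0182) = 0.178
Q = 1.81e+06, so δQ = 0.178 × 1.81e+06 = 3.22e+05.

3.22e+05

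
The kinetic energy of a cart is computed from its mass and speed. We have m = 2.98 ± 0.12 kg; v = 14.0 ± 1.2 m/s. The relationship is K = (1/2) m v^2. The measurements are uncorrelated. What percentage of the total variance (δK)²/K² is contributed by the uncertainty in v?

(δK/K)² = (1·δm/m)² + (2·δv/v)²
  m term: (1×0.0403)² = 0.00162
  v term: (2×0.0857)² = 0.0294
Total = 0.0310. Share from v = 0.0294/0.0310 = 0.948.

94.8%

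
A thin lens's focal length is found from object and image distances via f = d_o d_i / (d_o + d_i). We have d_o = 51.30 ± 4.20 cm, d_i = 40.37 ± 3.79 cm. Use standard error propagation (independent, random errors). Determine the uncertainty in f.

∂f/∂d_o = (d_i/(d_o+d_i))² = 0.194;  ∂f/∂d_i = (d_o/(d_o+d_i))² = 0.313
δf = √((∂f/∂d_o · δd_o)² + (∂f/∂d_i · δd_i)²) = √(0.663 + 1.41) = 1.44 cm

1.44 cm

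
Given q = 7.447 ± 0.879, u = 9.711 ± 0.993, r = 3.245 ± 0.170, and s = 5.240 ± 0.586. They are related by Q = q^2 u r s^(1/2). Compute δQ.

1070

Products/powers → add relative errors in quadrature, weighted by exponent:
  (2·δq/q)² = (2×0.118)² = 0.0557;  (1·δu/u)² = (1×0.102)² = 0.0105;  (1·δr/r)² = (1×0.0524)² = 0.00274;  (½·δs/s)² = (0.5×0.112)² = 0.00313
δQ/Q = √(0.0721) = 0.268
Q = 4000, so δQ = 0.268 × 4000 = 1070.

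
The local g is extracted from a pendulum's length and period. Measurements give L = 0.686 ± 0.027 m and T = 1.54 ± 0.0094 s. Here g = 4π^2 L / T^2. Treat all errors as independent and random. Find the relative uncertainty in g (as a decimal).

Products/powers → add relative errors in quadrature, weighted by exponent:
  (1·δL/L)² = (1×0.0394)² = 0.00155;  (-2·δT/T)² = (-2×0.00610)² = 0.000149
δg/g = √(0.00170) = 0.0412

0.0412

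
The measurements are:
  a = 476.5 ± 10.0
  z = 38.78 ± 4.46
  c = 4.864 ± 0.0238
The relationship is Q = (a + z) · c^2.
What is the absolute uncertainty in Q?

285

Let u = a + z = 515.3. δu = √(δa² + δz²) = √(100 + 19.9) = 10.9, so δu/u = 0.0212.
Q is then a monomial in u, c:
δQ/Q = √((δu/u)² + (2·δc/c)²) = √(0.000452 + 9.58e-05) = 0.0234
Q = 12190, so δQ = 0.0234 × 12190 = 285.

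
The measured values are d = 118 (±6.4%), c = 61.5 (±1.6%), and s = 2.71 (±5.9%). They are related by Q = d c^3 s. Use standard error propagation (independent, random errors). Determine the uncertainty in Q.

Q is a product of powers, so relative uncertainties combine in quadrature:
  (1·δd/d)² = (1×0.0640)² = 0.00410;  (3·δc/c)² = (3×0.0160)² = 0.00230;  (1·δs/s)² = (1×0.0590)² = 0.00348
δQ/Q = √(0.00988) = 0.0994
Q = 7.44e+07, so δQ = 0.0994 × 7.44e+07 = 7.39e+06.

7.39e+06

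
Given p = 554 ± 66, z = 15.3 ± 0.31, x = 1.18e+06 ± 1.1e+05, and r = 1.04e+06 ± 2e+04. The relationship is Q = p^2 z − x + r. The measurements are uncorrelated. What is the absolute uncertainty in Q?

Let w = p^2·z = 4.7e+06. δw/w = √((2·δp/p)² + (1·δz/z)²) = √(0.0568 + 0.000411) = 0.239, so δw = 1.12e+06.
Q = w − x + r: δQ = √(δw² + δx² + δr²) = √(1.26e+12 + 1.21e+10 + 4e+08) = 1.13e+06

1.13e+06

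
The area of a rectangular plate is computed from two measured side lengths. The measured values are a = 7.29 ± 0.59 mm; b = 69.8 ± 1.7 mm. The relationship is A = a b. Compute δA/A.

Since A is a product/quotient, work with relative uncertainties:
  (1·δa/a)² = (1×0.0809)² = 0.00655;  (1·δb/b)² = (1×0.0244)² = 0.000593
δA/A = √(0.00714) = 0.0845

0.0845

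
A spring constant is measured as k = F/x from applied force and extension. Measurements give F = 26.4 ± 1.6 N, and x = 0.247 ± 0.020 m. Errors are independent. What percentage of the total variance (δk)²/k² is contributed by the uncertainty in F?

(δk/k)² = (1·δF/F)² + (-1·δx/x)²
  F term: (1×0.0606)² = 0.00367
  x term: (-1×0.0810)² = 0.00656
Total = 0.0102. Share from F = 0.00367/0.0102 = 0.359.

35.9%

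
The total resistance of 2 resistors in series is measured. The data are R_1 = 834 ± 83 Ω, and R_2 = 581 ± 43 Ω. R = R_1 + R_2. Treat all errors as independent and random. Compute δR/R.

Sums and differences: (δR)² = Σ (cᵢ δxᵢ)².
  (δR_1)² = 6890;  (δR_2)² = 1850
δR = √(8740) = 93.5 Ω
R = 1420 Ω, so δR/R = 93.5/1420 = 0.0661.

0.0661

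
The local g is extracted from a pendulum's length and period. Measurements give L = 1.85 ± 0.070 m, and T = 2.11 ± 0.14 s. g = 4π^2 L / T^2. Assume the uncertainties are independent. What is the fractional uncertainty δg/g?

Since g is a product/quotient, work with relative uncertainties:
  (1·δL/L)² = (1×0.0378)² = 0.00143;  (-2·δT/T)² = (-2×0.0664)² = 0.0176
δg/g = √(0.0190) = 0.138

0.138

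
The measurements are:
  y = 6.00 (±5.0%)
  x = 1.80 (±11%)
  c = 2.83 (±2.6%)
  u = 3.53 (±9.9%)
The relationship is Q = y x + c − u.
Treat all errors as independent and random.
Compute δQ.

1.35

Let p = y·x = 10.8. δp/p = √((1·δy/y)² + (1·δx/x)²) = √(0.00250 + 0.0121) = 0.121, so δp = 1.30.
Q = p + c − u: δQ = √(δp² + δc² + δu²) = √(1.70 + 0.00541 + 0.122) = 1.35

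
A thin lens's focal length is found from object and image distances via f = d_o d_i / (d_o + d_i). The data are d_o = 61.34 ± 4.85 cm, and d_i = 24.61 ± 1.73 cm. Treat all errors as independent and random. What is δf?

∂f/∂d_o = (d_i/(d_o+d_i))² = 0.0820;  ∂f/∂d_i = (d_o/(d_o+d_i))² = 0.509
δf = √((∂f/∂d_o · δd_o)² + (∂f/∂d_i · δd_i)²) = √(0.158 + 0.776) = 0.967 cm

0.967 cm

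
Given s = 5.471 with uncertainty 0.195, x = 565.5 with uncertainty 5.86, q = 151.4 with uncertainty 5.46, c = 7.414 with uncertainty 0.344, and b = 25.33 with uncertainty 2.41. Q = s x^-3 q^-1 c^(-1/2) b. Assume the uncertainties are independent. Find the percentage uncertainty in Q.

Each factor contributes (exponent × relative error)² to (δQ/Q)²:
  (1·δs/s)² = (1×0.0356)² = 0.00127;  (-3·δx/x)² = (-3×0.0104)² = 0.000966;  (-1·δq/q)² = (-1×0.0361)² = 0.00130;  (−½·δc/c)² = (-0.5×0.0464)² = 0.000538;  (1·δb/b)² = (1×0.0951)² = 0.00905
δQ/Q = √(0.0131) = 0.115

11.5%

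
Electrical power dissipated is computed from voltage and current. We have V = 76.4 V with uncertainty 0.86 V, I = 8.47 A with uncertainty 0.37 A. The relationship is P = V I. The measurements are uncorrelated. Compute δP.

Each factor contributes (exponent × relative error)² to (δP/P)²:
  (1·δV/V)² = (1×0.0113)² = 0.000127;  (1·δI/I)² = (1×0.0437)² = 0.00191
δP/P = √(0.00203) = 0.0451
P = 647 W, so δP = 0.0451 × 647 = 29.2 W.

29.2 W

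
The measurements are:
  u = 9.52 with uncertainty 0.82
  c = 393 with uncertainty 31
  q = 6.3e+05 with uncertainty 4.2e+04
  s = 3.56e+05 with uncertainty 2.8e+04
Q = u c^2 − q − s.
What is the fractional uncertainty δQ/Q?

0.556

Let p = u·c^2 = 1.47e+06. δp/p = √((1·δu/u)² + (2·δc/c)²) = √(0.00742 + 0.0249) = 0.180, so δp = 2.64e+05.
Q = p − q − s: δQ = √(δp² + δq² + δs²) = √(6.98e+10 + 1.76e+09 + 7.84e+08) = 2.69e+05
Q = 4.84e+05, so δQ/Q = 2.69e+05/4.84e+05 = 0.556.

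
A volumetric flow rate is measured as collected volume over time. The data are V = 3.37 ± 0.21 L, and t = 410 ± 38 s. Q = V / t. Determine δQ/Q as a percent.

11.2%

For a monomial Q ∝ V, t^-1, fractional errors add in quadrature:
  (1·δV/V)² = (1×0.0623)² = 0.00388;  (-1·δt/t)² = (-1×0.0927)² = 0.00859
δQ/Q = √(0.0125) = 0.112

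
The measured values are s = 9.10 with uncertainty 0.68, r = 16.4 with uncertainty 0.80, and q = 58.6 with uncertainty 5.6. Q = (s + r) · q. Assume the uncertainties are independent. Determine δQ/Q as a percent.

Let u = s + r = 25.5. δu = √(δs² + δr²) = √(0.462 + 0.640) = 1.05, so δu/u = 0.0412.
Q is then a monomial in u, q:
δQ/Q = √((δu/u)² + (1·δq/q)²) = √(0.00170 + 0.00913) = 0.104

10.4%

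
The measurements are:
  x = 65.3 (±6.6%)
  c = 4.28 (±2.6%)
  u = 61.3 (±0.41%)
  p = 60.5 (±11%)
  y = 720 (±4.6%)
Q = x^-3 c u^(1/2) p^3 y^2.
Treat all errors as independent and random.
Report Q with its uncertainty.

(1.38 ± 0.548) × 10^7

For a monomial Q ∝ x^-3, c, u^(1/2), p^3, y^2, fractional errors add in quadrature:
  (-3·δx/x)² = (-3×0.0660)² = 0.0392;  (1·δc/c)² = (1×0.0260)² = 0.000676;  (½·δu/u)² = (0.5×0.00410)² = 4.2e-06;  (3·δp/p)² = (3×0.110)² = 0.109;  (2·δy/y)² = (2×0.0460)² = 0.00846
δQ/Q = √(0.157) = 0.397
Q = 1.38e+07, so δQ = 0.397 × 1.38e+07 = 5.48e+06.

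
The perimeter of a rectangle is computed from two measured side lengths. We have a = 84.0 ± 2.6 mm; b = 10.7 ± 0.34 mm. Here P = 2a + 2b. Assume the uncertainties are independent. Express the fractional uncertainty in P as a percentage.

Absolute uncertainties add in quadrature for a linear combination:
  (2·δa)² = 27.0;  (2·δb)² = 0.462
δP = √(27.5) = 5.24 mm
P = 189 mm, so δP/P = 5.24/189 = 0.0277.

2.77%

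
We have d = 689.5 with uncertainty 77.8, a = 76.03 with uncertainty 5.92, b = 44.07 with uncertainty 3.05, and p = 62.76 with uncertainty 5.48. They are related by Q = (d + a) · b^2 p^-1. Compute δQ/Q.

Let u = d + a = 765.5. δu = √(δd² + δa²) = √(6050 + 35.0) = 78.0, so δu/u = 0.102.
Q is then a monomial in u, b, p:
δQ/Q = √((δu/u)² + (2·δb/b)² + (-1·δp/p)²) = √(0.0104 + 0.0192 + 0.00762) = 0.193

0.193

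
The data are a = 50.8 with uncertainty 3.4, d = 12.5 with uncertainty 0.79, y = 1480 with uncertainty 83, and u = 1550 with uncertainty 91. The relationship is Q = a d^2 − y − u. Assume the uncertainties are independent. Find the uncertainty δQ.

Let p = a·d^2 = 7940. δp/p = √((1·δa/a)² + (2·δd/d)²) = √(0.00448 + 0.0160) = 0.143, so δp = 1140.
Q = p − y − u: δQ = √(δp² + δy² + δu²) = √(1.29e+06 + 6890 + 8280) = 1140

1140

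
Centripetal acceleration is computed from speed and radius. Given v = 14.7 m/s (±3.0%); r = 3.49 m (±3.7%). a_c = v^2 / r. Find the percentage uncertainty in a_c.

7.05%

Relative error in a monomial: (δa_c/a_c)² = Σ (nᵢ · δxᵢ/xᵢ)².
  (2·δv/v)² = (2×0.0300)² = 0.00360;  (-1·δr/r)² = (-1×0.0370)² = 0.00137
δa_c/a_c = √(0.00497) = 0.0705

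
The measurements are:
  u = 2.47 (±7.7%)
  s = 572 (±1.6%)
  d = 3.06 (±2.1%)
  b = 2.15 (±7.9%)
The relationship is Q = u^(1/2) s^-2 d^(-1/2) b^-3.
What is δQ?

Since Q is a product/quotient, work with relative uncertainties:
  (½·δu/u)² = (0.5×0.0770)² = 0.00148;  (-2·δs/s)² = (-2×0.0160)² = 0.00102;  (−½·δd/d)² = (-0.5×0.0210)² = 0.000110;  (-3·δb/b)² = (-3×0.0790)² = 0.0562
δQ/Q = √(0.0588) = 0.242
Q = 2.76e-07, so δQ = 0.242 × 2.76e-07 = 6.7e-08.

6.7e-08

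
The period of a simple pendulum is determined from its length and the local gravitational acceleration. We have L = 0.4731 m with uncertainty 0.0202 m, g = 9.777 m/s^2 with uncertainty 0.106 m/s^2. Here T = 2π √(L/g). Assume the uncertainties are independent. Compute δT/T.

0.0220

Each factor contributes (exponent × relative error)² to (δT/T)²:
  (½·δL/L)² = (0.5×0.0427)² = 0.000456;  (−½·δg/g)² = (-0.5×0.0108)² = 2.94e-05
δT/T = √(0.000485) = 0.0220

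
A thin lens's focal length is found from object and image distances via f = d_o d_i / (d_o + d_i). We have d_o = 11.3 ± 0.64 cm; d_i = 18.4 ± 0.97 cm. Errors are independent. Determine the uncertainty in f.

0.283 cm

∂f/∂d_o = (d_i/(d_o+d_i))² = 0.384;  ∂f/∂d_i = (d_o/(d_o+d_i))² = 0.145
δf = √((∂f/∂d_o · δd_o)² + (∂f/∂d_i · δd_i)²) = √(0.0603 + 0.0197) = 0.283 cm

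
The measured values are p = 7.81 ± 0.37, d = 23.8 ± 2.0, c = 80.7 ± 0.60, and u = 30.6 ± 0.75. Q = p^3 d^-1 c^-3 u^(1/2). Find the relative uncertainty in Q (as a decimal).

0.167

Since Q is a product/quotient, work with relative uncertainties:
  (3·δp/p)² = (3×0.0474)² = 0.0202;  (-1·δd/d)² = (-1×0.0840)² = 0.00706;  (-3·δc/c)² = (-3×0.00743)² = 0.000498;  (½·δu/u)² = (0.5×0.0245)² = 0.000150
δQ/Q = √(0.0279) = 0.167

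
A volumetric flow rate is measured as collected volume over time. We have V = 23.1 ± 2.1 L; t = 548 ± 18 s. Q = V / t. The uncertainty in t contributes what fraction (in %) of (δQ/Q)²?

11.5%

(δQ/Q)² = (1·δV/V)² + (-1·δt/t)²
  V term: (1×0.0909)² = 0.00826
  t term: (-1×0.0328)² = 0.00108
Total = 0.00934. Share from t = 0.00108/0.00934 = 0.115.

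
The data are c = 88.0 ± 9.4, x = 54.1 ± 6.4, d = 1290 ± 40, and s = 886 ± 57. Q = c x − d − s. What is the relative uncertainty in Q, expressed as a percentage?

Let p = c·x = 4760. δp/p = √((1·δc/c)² + (1·δx/x)²) = √(0.0114 + 0.0140) = 0.159, so δp = 759.
Q = p − d − s: δQ = √(δp² + δd² + δs²) = √(5.76e+05 + 1600 + 3250) = 762
Q = 2580, so δQ/Q = 762/2580 = 0.295.

29.5%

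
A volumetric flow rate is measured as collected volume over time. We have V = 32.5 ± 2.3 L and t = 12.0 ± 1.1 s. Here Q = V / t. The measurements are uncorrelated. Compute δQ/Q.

For a monomial Q ∝ V, t^-1, fractional errors add in quadrature:
  (1·δV/V)² = (1×0.0708)² = 0.00501;  (-1·δt/t)² = (-1×0.0917)² = 0.00840
δQ/Q = √(0.0134) = 0.116

0.116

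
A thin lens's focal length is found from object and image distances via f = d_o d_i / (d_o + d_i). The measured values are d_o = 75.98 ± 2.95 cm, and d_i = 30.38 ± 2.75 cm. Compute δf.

∂f/∂d_o = (d_i/(d_o+d_i))² = 0.0816;  ∂f/∂d_i = (d_o/(d_o+d_i))² = 0.510
δf = √((∂f/∂d_o · δd_o)² + (∂f/∂d_i · δd_i)²) = √(0.0579 + 1.97) = 1.42 cm

1.42 cm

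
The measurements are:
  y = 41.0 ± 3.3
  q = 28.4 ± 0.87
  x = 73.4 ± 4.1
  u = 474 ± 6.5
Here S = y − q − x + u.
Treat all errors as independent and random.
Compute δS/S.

0.0204

Each term contributes (cᵢ δxᵢ)² to (δS)²:
  (δy)² = 10.9;  (δq)² = 0.757;  (δx)² = 16.8;  (δu)² = 42.2
δS = √(70.7) = 8.41
S = 413, so δS/S = 8.41/413 = 0.0204.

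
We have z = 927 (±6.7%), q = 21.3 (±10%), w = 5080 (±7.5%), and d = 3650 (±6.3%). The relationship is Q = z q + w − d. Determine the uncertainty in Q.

Let p = z·q = 19700. δp/p = √((1·δz/z)² + (1·δq/q)²) = √(0.00449 + 0.0100) = 0.120, so δp = 2380.
Q = p + w − d: δQ = √(δp² + δw² + δd²) = √(5.65e+06 + 1.45e+05 + 52900) = 2420

2420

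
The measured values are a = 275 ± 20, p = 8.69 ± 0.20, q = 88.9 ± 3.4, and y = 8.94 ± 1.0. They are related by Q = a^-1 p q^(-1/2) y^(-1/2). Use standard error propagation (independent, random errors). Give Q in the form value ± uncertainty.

Relative error in a monomial: (δQ/Q)² = Σ (nᵢ · δxᵢ/xᵢ)².
  (-1·δa/a)² = (-1×0.0727)² = 0.00529;  (1·δp/p)² = (1×0.0230)² = 0.000530;  (−½·δq/q)² = (-0.5×0.0382)² = 0.000366;  (−½·δy/y)² = (-0.5×0.112)² = 0.00313
δQ/Q = √(0.00931) = 0.0965
Q = 0.00112, so δQ = 0.0965 × 0.00112 = 0.000108.

0.00112 ± 0.000108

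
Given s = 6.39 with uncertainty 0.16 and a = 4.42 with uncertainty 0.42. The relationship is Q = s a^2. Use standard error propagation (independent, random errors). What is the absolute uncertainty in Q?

Products/powers → add relative errors in quadrature, weighted by exponent:
  (1·δs/s)² = (1×0.0250)² = 0.000627;  (2·δa/a)² = (2×0.0950)² = 0.0361
δQ/Q = √(0.0367) = 0.192
Q = 125, so δQ = 0.192 × 125 = 23.9.

23.9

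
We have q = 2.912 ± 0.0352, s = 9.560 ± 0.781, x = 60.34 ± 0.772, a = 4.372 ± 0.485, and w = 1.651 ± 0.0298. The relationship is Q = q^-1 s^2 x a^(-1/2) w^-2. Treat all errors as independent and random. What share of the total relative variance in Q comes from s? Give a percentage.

(δQ/Q)² = (-1·δq/q)² + (2·δs/s)² + (1·δx/x)² + (−½·δa/a)² + (-2·δw/w)²
  q term: (-1×0.0121)² = 0.000146
  s term: (2×0.0817)² = 0.0267
  x term: (1×0.0128)² = 0.000164
  a term: (-0.5×0.111)² = 0.00308
  w term: (-2×0.0180)² = 0.00130
Total = 0.0314. Share from s = 0.0267/0.0314 = 0.851.

85.1%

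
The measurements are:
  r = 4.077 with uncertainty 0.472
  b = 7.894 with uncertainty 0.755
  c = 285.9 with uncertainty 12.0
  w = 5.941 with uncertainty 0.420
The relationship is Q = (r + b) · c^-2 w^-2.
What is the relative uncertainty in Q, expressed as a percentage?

18.0%

Let u = r + b = 11.97. δu = √(δr² + δb²) = √(0.223 + 0.570) = 0.890, so δu/u = 0.0744.
Q is then a monomial in u, c, w:
δQ/Q = √((δu/u)² + (-2·δc/c)² + (-2·δw/w)²) = √(0.00553 + 0.00705 + 0.0200) = 0.180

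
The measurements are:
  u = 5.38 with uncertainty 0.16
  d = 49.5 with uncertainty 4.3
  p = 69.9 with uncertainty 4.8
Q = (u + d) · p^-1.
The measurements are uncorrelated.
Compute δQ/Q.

Let w = u + d = 54.9. δw = √(δu² + δd²) = √(0.0256 + 18.5) = 4.30, so δw/w = 0.0784.
Q is then a monomial in w, p:
δQ/Q = √((δw/w)² + (-1·δp/p)²) = √(0.00615 + 0.00472) = 0.104

0.104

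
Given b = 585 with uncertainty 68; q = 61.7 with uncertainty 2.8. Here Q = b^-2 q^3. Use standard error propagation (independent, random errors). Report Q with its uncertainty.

Relative error in a monomial: (δQ/Q)² = Σ (nᵢ · δxᵢ/xᵢ)².
  (-2·δb/b)² = (-2×0.116)² = 0.0540;  (3·δq/q)² = (3×0.0454)² = 0.0185
δQ/Q = √(0.0726) = 0.269
Q = 0.686, so δQ = 0.269 × 0.686 = 0.185.

0.686 ± 0.185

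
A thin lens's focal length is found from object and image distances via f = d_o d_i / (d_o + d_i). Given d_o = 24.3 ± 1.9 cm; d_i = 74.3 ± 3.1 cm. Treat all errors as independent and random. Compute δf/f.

0.0598

∂f/∂d_o = (d_i/(d_o+d_i))² = 0.568;  ∂f/∂d_i = (d_o/(d_o+d_i))² = 0.0607
δf = √((∂f/∂d_o · δd_o)² + (∂f/∂d_i · δd_i)²) = √(1.16 + 0.0355) = 1.10 cm
f = 18.3 cm, so δf/f = 1.10/18.3 = 0.0598.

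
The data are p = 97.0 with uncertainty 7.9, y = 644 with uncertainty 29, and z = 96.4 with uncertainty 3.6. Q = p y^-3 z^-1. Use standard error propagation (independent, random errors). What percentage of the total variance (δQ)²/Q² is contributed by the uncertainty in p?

25.2%

(δQ/Q)² = (1·δp/p)² + (-3·δy/y)² + (-1·δz/z)²
  p term: (1×0.0814)² = 0.00663
  y term: (-3×0.0450)² = 0.0183
  z term: (-1×0.0373)² = 0.00139
Total = 0.0263. Share from p = 0.00663/0.0263 = 0.252.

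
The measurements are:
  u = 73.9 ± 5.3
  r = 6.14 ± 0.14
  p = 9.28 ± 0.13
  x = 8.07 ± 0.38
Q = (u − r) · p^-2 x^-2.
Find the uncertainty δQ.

0.00152

Let w = u − r = 67.8. δw = √(δu² + δr²) = √(28.1 + 0.0196) = 5.30, so δw/w = 0.0782.
Q is then a monomial in w, p, x:
δQ/Q = √((δw/w)² + (-2·δp/p)² + (-2·δx/x)²) = √(0.00612 + 0.000785 + 0.00887) = 0.126
Q = 0.0121, so δQ = 0.126 × 0.0121 = 0.00152.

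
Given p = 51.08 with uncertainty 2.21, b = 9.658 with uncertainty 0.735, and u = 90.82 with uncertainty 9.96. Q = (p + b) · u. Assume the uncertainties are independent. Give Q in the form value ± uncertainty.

5516 ± 641

Let w = p + b = 60.74. δw = √(δp² + δb²) = √(4.88 + 0.540) = 2.33, so δw/w = 0.0383.
Q is then a monomial in w, u:
δQ/Q = √((δw/w)² + (1·δu/u)²) = √(0.00147 + 0.0120) = 0.116
Q = 5516, so δQ = 0.116 × 5516 = 641.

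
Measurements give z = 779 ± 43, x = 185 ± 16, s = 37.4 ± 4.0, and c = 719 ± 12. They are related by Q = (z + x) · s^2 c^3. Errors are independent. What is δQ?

Let u = z + x = 964. δu = √(δz² + δx²) = √(1850 + 256) = 45.9, so δu/u = 0.0476.
Q is then a monomial in u, s, c:
δQ/Q = √((δu/u)² + (2·δs/s)² + (3·δc/c)²) = √(0.00227 + 0.0458 + 0.00251) = 0.225
Q = 5.01e+14, so δQ = 0.225 × 5.01e+14 = 1.13e+14.

1.13e+14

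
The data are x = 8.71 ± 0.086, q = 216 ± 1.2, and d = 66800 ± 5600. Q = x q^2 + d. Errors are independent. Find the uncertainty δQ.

8240

Let p = x·q^2 = 4.06e+05. δp/p = √((1·δx/x)² + (2·δq/q)²) = √(9.75e-05 + 0.000123) = 0.0149, so δp = 6040.
Q = p + d: δQ = √(δp² + δd²) = √(3.65e+07 + 3.14e+07) = 8240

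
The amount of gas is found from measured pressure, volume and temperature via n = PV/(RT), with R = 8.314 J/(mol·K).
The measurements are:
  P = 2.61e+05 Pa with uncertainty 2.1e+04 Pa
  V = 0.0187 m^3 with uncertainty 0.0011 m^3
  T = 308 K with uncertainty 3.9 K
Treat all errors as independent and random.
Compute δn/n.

Relative error in a monomial: (δn/n)² = Σ (nᵢ · δxᵢ/xᵢ)².
  (1·δP/P)² = (1×0.0805)² = 0.00647;  (1·δV/V)² = (1×0.0588)² = 0.00346;  (-1·δT/T)² = (-1×0.0127)² = 0.000160
δn/n = √(0.0101) = 0.100

0.100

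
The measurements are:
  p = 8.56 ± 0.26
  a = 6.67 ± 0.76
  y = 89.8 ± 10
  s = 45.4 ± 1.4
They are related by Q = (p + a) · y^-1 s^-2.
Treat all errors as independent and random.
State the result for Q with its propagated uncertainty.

(8.23 ± 1.13) × 10^-5

Let u = p + a = 15.2. δu = √(δp² + δa²) = √(0.0676 + 0.578) = 0.803, so δu/u = 0.0527.
Q is then a monomial in u, y, s:
δQ/Q = √((δu/u)² + (-1·δy/y)² + (-2·δs/s)²) = √(0.00278 + 0.0124 + 0.00380) = 0.138
Q = 8.23e-05, so δQ = 0.138 × 8.23e-05 = 1.13e-05.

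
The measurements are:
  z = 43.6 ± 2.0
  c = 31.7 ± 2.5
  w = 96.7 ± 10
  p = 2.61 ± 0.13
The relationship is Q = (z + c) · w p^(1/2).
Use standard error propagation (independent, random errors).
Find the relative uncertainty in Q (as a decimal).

Let u = z + c = 75.3. δu = √(δz² + δc²) = √(4.00 + 6.25) = 3.20, so δu/u = 0.0425.
Q is then a monomial in u, w, p:
δQ/Q = √((δu/u)² + (1·δw/w)² + (½·δp/p)²) = √(0.00181 + 0.0107 + 0.000620) = 0.115

0.115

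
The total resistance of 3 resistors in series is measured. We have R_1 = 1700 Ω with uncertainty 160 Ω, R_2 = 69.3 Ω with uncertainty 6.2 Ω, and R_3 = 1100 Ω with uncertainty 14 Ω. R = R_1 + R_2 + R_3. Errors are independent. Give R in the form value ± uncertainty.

2870 ± 161 Ω

Sums and differences: (δR)² = Σ (cᵢ δxᵢ)².
  (δR_1)² = 25600;  (δR_2)² = 38.4;  (δR_3)² = 196
δR = √(25800) = 161 Ω
R = 2870 Ω.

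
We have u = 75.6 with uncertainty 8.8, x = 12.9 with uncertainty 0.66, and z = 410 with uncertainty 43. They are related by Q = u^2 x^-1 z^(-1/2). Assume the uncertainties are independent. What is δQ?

Since Q is a product/quotient, work with relative uncertainties:
  (2·δu/u)² = (2×0.116)² = 0.0542;  (-1·δx/x)² = (-1×0.0512)² = 0.00262;  (−½·δz/z)² = (-0.5×0.105)² = 0.00275
δQ/Q = √(0.0596) = 0.244
Q = 21.9, so δQ = 0.244 × 21.9 = 5.34.

5.34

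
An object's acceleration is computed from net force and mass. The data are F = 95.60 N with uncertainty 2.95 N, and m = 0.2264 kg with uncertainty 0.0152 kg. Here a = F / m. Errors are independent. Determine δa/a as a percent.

7.39%

For a monomial a ∝ F, m^-1, fractional errors add in quadrature:
  (1·δF/F)² = (1×0.0309)² = 0.000952;  (-1·δm/m)² = (-1×0.0671)² = 0.00451
δa/a = √(0.00546) = 0.0739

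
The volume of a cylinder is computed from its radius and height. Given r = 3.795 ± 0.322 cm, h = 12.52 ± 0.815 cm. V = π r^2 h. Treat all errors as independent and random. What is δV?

103 cm^3

V is a product of powers, so relative uncertainties combine in quadrature:
  (2·δr/r)² = (2×0.0848)² = 0.0288;  (1·δh/h)² = (1×0.0651)² = 0.00424
δV/V = √(0.0330) = 0.182
V = 566.5 cm^3, so δV = 0.182 × 566.5 = 103 cm^3.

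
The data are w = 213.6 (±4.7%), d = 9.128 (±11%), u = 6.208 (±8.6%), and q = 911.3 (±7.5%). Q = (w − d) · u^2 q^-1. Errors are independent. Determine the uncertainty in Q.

1.68

Let h = w − d = 204.5. δh = √(δw² + δd²) = √(101 + 1.01) = 10.1, so δh/h = 0.0493.
Q is then a monomial in h, u, q:
δQ/Q = √((δh/h)² + (2·δu/u)² + (-1·δq/q)²) = √(0.00243 + 0.0296 + 0.00562) = 0.194
Q = 8.647, so δQ = 0.194 × 8.647 = 1.68.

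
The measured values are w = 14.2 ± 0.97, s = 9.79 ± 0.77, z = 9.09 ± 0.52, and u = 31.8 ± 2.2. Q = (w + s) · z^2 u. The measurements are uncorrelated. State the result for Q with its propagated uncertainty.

Let h = w + s = 24.0. δh = √(δw² + δs²) = √(0.941 + 0.593) = 1.24, so δh/h = 0.0516.
Q is then a monomial in h, z, u:
δQ/Q = √((δh/h)² + (2·δz/z)² + (1·δu/u)²) = √(0.00267 + 0.0131 + 0.00479) = 0.143
Q = 63000, so δQ = 0.143 × 63000 = 9030.

63000 ± 9030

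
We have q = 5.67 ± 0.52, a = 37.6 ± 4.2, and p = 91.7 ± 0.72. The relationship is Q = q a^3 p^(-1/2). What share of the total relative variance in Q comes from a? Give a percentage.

93.0%

(δQ/Q)² = (1·δq/q)² + (3·δa/a)² + (−½·δp/p)²
  q term: (1×0.0917)² = 0.00841
  a term: (3×0.112)² = 0.112
  p term: (-0.5×0.00785)² = 1.54e-05
Total = 0.121. Share from a = 0.112/0.121 = 0.930.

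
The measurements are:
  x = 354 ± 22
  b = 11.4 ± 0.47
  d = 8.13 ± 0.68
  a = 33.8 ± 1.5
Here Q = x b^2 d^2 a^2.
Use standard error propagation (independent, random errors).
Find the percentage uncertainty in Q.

21.6%

Since Q is a product/quotient, work with relative uncertainties:
  (1·δx/x)² = (1×0.0621)² = 0.00386;  (2·δb/b)² = (2×0.0412)² = 0.00680;  (2·δd/d)² = (2×0.0836)² = 0.0280;  (2·δa/a)² = (2×0.0444)² = 0.00788
δQ/Q = √(0.0465) = 0.216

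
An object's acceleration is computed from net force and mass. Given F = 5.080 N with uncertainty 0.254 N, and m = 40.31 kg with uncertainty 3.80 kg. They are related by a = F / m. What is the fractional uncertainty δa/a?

0.107

Relative error in a monomial: (δa/a)² = Σ (nᵢ · δxᵢ/xᵢ)².
  (1·δF/F)² = (1×0.0500)² = 0.00250;  (-1·δm/m)² = (-1×0.0943)² = 0.00889
δa/a = √(0.0114) = 0.107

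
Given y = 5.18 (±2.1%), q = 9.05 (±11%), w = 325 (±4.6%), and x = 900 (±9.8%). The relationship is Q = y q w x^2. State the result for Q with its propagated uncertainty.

Q is a product of powers, so relative uncertainties combine in quadrature:
  (1·δy/y)² = (1×0.0210)² = 0.000441;  (1·δq/q)² = (1×0.110)² = 0.0121;  (1·δw/w)² = (1×0.0460)² = 0.00212;  (2·δx/x)² = (2×0.0980)² = 0.0384
δQ/Q = √(0.0531) = 0.230
Q = 1.23e+10, so δQ = 0.230 × 1.23e+10 = 2.84e+09.

(1.23 ± 0.284) × 10^10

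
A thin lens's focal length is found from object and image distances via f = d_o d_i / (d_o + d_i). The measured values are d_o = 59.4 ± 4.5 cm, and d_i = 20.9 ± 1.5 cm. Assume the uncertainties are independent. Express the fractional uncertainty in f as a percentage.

∂f/∂d_o = (d_i/(d_o+d_i))² = 0.0677;  ∂f/∂d_i = (d_o/(d_o+d_i))² = 0.547
δf = √((∂f/∂d_o · δd_o)² + (∂f/∂d_i · δd_i)²) = √(0.0929 + 0.674) = 0.876 cm
f = 15.5 cm, so δf/f = 0.876/15.5 = 0.0566.

5.66%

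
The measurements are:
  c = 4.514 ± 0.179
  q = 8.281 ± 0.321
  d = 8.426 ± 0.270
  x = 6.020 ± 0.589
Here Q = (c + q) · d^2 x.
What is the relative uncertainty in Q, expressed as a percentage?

12.0%

Let u = c + q = 12.80. δu = √(δc² + δq²) = √(0.0320 + 0.103) = 0.368, so δu/u = 0.0287.
Q is then a monomial in u, d, x:
δQ/Q = √((δu/u)² + (2·δd/d)² + (1·δx/x)²) = √(0.000825 + 0.00411 + 0.00957) = 0.120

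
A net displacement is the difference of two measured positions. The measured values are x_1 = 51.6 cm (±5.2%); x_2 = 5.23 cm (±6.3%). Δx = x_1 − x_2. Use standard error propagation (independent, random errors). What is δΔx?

2.70 cm

Each term contributes (cᵢ δxᵢ)² to (δΔx)²:
  (δx_1)² = 7.20;  (δx_2)² = 0.109
δΔx = √(7.31) = 2.70 cm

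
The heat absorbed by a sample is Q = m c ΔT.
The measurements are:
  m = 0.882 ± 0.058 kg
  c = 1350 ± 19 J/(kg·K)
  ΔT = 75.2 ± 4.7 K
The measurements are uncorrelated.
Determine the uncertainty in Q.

8220 J

Relative error in a monomial: (δQ/Q)² = Σ (nᵢ · δxᵢ/xᵢ)².
  (1·δm/m)² = (1×0.0658)² = 0.00432;  (1·δc/c)² = (1×0.0141)² = 0.000198;  (1·δΔT/ΔT)² = (1×0.0625)² = 0.00391
δQ/Q = √(0.00843) = 0.0918
Q = 89500 J, so δQ = 0.0918 × 89500 = 8220 J.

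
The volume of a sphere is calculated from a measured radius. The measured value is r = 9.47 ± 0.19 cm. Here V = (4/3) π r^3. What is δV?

214 cm^3

V ∝ r^3, so δV/V = |3| · δr/r = 3 × 0.0201 = 0.0602.
V = 3560 cm^3, so δV = 0.0602 × 3560 = 214 cm^3.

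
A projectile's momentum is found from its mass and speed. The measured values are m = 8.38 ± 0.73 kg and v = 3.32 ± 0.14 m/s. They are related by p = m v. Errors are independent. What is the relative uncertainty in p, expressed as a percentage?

9.68%

Since p is a product/quotient, work with relative uncertainties:
  (1·δm/m)² = (1×0.0871)² = 0.00759;  (1·δv/v)² = (1×0.0422)² = 0.00178
δp/p = √(0.00937) = 0.0968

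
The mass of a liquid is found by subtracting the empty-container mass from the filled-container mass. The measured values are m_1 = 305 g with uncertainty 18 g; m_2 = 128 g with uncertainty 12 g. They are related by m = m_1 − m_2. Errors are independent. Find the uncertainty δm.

m is a linear combination, so absolute uncertainties add in quadrature:
  (δm_1)² = 324;  (δm_2)² = 144
δm = √(468) = 21.6 g

21.6 g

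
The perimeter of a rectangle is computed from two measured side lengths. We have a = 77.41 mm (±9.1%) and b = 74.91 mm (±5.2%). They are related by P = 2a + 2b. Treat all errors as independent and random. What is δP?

P is a linear combination, so absolute uncertainties add in quadrature:
  (2·δa)² = 198;  (2·δb)² = 60.7
δP = √(259) = 16.1 mm

16.1 mm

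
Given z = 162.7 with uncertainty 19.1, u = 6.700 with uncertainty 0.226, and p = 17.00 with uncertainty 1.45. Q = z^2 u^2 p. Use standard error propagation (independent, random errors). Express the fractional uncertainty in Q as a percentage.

25.9%

For a monomial Q ∝ z^2, u^2, p, fractional errors add in quadrature:
  (2·δz/z)² = (2×0.117)² = 0.0551;  (2·δu/u)² = (2×0.0337)² = 0.00455;  (1·δp/p)² = (1×0.0853)² = 0.00728
δQ/Q = √(0.0670) = 0.259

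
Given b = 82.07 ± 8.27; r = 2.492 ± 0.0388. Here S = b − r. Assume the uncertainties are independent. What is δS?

8.27

For a sum/difference, combine absolute errors in quadrature:
  (δb)² = 68.4;  (δr)² = 0.00151
δS = √(68.4) = 8.27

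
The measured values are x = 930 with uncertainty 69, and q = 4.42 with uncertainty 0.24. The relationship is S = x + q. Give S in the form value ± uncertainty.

S is a linear combination, so absolute uncertainties add in quadrature:
  (δx)² = 4760;  (δq)² = 0.0576
δS = √(4760) = 69.0
S = 934.

934 ± 69.0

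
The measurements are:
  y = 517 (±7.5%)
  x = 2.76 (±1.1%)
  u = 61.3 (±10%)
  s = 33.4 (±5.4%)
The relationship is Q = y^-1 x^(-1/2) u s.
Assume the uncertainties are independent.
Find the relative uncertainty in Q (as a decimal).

For a monomial Q ∝ y^-1, x^(-1/2), u, s, fractional errors add in quadrature:
  (-1·δy/y)² = (-1×0.0750)² = 0.00562;  (−½·δx/x)² = (-0.5×0.0110)² = 3.03e-05;  (1·δu/u)² = (1×0.100)² = 0.0100;  (1·δs/s)² = (1×0.0540)² = 0.00292
δQ/Q = √(0.0186) = 0.136

0.136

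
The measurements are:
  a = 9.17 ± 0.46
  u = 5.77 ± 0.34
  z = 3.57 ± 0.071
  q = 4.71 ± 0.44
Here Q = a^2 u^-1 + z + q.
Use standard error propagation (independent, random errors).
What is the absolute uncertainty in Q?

Let p = a^2·u^-1 = 14.6. δp/p = √((2·δa/a)² + (-1·δu/u)²) = √(0.0101 + 0.00347) = 0.116, so δp = 1.70.
Q = p + z + q: δQ = √(δp² + δz² + δq²) = √(2.88 + 0.00504 + 0.194) = 1.75

1.75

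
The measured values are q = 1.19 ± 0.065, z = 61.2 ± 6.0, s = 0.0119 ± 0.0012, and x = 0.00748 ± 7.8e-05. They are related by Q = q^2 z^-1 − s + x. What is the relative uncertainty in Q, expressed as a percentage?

19.2%

Let p = q^2·z^-1 = 0.0231. δp/p = √((2·δq/q)² + (-1·δz/z)²) = √(0.0119 + 0.00961) = 0.147, so δp = 0.00340.
Q = p − s + x: δQ = √(δp² + δs² + δx²) = √(1.15e-05 + 1.44e-06 + 6.08e-09) = 0.00360
Q = 0.0187, so δQ/Q = 0.00360/0.0187 = 0.192.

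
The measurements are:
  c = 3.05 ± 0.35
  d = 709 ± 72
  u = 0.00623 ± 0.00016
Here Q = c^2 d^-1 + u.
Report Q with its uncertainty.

0.0194 ± 0.00330

Let p = c^2·d^-1 = 0.0131. δp/p = √((2·δc/c)² + (-1·δd/d)²) = √(0.0527 + 0.0103) = 0.251, so δp = 0.00329.
Q = p + u: δQ = √(δp² + δu²) = √(1.08e-05 + 2.56e-08) = 0.00330
Q = 0.0194.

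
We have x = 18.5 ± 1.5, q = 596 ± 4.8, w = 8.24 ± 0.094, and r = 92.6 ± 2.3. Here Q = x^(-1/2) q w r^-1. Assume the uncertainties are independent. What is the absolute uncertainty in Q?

0.611

Each factor contributes (exponent × relative error)² to (δQ/Q)²:
  (−½·δx/x)² = (-0.5×0.0811)² = 0.00164;  (1·δq/q)² = (1×0.00805)² = 6.49e-05;  (1·δw/w)² = (1×0.0114)² = 0.000130;  (-1·δr/r)² = (-1×0.0248)² = 0.000617
δQ/Q = √(0.00246) = 0.0496
Q = 12.3, so δQ = 0.0496 × 12.3 = 0.611.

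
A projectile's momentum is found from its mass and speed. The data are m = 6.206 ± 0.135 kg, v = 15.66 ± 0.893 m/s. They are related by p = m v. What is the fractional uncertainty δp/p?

0.0610

For a monomial p ∝ m, v, fractional errors add in quadrature:
  (1·δm/m)² = (1×0.0218)² = 0.000473;  (1·δv/v)² = (1×0.0570)² = 0.00325
δp/p = √(0.00372) = 0.0610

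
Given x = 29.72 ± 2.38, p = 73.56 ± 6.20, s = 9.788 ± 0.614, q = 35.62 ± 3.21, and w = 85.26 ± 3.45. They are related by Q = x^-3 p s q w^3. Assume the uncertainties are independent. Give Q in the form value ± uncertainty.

(6.055 ± 1.83) × 10^5

Each factor contributes (exponent × relative error)² to (δQ/Q)²:
  (-3·δx/x)² = (-3×0.0801)² = 0.0577;  (1·δp/p)² = (1×0.0843)² = 0.00710;  (1·δs/s)² = (1×0.0627)² = 0.00394;  (1·δq/q)² = (1×0.0901)² = 0.00812;  (3·δw/w)² = (3×0.0405)² = 0.0147
δQ/Q = √(0.0916) = 0.303
Q = 605500, so δQ = 0.303 × 605500 = 1.83e+05.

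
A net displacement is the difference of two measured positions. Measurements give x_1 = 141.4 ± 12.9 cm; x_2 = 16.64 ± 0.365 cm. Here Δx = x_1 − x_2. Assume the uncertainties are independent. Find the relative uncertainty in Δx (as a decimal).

0.103

Absolute uncertainties add in quadrature for a linear combination:
  (δx_1)² = 166;  (δx_2)² = 0.133
δΔx = √(167) = 12.9 cm
Δx = 124.8 cm, so δΔx/Δx = 12.9/124.8 = 0.103.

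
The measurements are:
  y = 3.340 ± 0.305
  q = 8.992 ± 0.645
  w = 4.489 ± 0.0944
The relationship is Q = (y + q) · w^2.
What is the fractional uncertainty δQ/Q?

0.0715

Let u = y + q = 12.33. δu = √(δy² + δq²) = √(0.0930 + 0.416) = 0.713, so δu/u = 0.0579.
Q is then a monomial in u, w:
δQ/Q = √((δu/u)² + (2·δw/w)²) = √(0.00335 + 0.00177) = 0.0715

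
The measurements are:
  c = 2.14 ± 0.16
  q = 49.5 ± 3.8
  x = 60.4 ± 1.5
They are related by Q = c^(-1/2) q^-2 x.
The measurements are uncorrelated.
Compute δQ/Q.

0.160

Q is a product of powers, so relative uncertainties combine in quadrature:
  (−½·δc/c)² = (-0.5×0.0748)² = 0.00140;  (-2·δq/q)² = (-2×0.0768)² = 0.0236;  (1·δx/x)² = (1×0.0248)² = 0.000617
δQ/Q = √(0.0256) = 0.160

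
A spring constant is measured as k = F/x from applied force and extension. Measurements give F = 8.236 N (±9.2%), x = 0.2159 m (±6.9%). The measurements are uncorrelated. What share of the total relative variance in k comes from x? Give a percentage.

36.0%

(δk/k)² = (1·δF/F)² + (-1·δx/x)²
  F term: (1×0.0920)² = 0.00846
  x term: (-1×0.0690)² = 0.00476
Total = 0.0132. Share from x = 0.00476/0.0132 = 0.360.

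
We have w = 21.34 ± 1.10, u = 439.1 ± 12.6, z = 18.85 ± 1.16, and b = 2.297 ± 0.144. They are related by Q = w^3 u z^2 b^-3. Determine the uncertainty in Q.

Q is a product of powers, so relative uncertainties combine in quadrature:
  (3·δw/w)² = (3×0.0515)² = 0.0239;  (1·δu/u)² = (1×0.0287)² = 0.000823;  (2·δz/z)² = (2×0.0615)² = 0.0151;  (-3·δb/b)² = (-3×0.0627)² = 0.0354
δQ/Q = √(0.0753) = 0.274
Q = 1.251e+08, so δQ = 0.274 × 1.251e+08 = 3.43e+07.

3.43e+07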